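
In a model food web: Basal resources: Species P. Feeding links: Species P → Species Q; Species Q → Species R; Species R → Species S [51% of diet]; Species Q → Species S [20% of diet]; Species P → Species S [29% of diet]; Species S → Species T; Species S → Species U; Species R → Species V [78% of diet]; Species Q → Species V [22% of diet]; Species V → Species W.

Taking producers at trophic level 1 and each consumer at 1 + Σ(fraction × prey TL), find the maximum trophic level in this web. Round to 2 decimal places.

4.78

Species Q: 1 + 1 = 2
Species R: 1 + 2 = 3
Species S: 1 + (0.51×3 + 0.2×2 + 0.29×1) = 3.22
Species T: 1 + 3.22 = 4.22
Species U: 1 + 3.22 = 4.22
Species V: 1 + (0.78×3 + 0.22×2) = 3.78
Species W: 1 + 3.78 = 4.78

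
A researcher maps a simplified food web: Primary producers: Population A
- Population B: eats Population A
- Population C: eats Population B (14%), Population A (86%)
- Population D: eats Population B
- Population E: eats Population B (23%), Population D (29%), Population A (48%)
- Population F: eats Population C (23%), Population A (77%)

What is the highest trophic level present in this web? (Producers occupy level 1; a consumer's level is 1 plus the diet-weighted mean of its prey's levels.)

Population B: 1 + 1 = 2
Population C: 1 + (0.14×2 + 0.86×1) = 2.14
Population D: 1 + 2 = 3
Population E: 1 + (0.23×2 + 0.29×3 + 0.48×1) = 2.81
Population F: 1 + (0.23×2.14 + 0.77×1) = 2.2622

3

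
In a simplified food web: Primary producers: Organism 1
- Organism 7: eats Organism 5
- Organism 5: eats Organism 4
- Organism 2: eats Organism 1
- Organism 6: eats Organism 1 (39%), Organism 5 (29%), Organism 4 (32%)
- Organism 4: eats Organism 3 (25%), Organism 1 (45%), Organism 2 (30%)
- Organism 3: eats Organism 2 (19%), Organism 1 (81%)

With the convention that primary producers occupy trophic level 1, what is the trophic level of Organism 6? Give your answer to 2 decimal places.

Organism 2: 1 + 1 = 2
Organism 3: 1 + (0.19×2 + 0.81×1) = 2.19
Organism 4: 1 + (0.25×2.19 + 0.45×1 + 0.3×2) = 2.5975
Organism 5: 1 + 2.5975 = 3.5975
Organism 6: 1 + (0.39×1 + 0.29×3.5975 + 0.32×2.5975) = 3.264475
Organism 7: 1 + 3.5975 = 4.5975

3.26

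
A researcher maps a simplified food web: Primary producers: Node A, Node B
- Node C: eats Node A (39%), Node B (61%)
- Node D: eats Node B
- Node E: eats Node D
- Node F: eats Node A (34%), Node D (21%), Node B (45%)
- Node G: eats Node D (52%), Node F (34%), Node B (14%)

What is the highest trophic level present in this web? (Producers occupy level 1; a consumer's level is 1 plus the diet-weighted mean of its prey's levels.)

3

Node C: 1 + (0.39×1 + 0.61×1) = 2
Node D: 1 + 1 = 2
Node E: 1 + 2 = 3
Node F: 1 + (0.34×1 + 0.21×2 + 0.45×1) = 2.21
Node G: 1 + (0.52×2 + 0.34×2.21 + 0.14×1) = 2.9314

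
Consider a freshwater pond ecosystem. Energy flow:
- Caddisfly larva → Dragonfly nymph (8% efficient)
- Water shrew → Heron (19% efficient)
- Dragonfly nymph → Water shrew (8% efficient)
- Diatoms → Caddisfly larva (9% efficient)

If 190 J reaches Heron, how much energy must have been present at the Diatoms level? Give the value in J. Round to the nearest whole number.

Cumulative transfer efficiency: 0.09 × 0.08 × 0.08 × 0.19 = 0.00010944
Diatoms energy = 190 / 0.00010944 = 1736111 J

1736111 J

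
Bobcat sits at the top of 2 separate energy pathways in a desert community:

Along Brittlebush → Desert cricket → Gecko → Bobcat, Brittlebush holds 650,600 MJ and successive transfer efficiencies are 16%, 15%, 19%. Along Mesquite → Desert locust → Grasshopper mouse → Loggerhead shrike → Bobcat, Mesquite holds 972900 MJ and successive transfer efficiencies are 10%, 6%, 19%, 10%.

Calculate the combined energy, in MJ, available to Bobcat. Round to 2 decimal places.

3077.65 MJ

Via Brittlebush: 650600 × 0.16 × 0.15 × 0.19 = 2966.736 MJ
Via Mesquite: 972900 × 0.1 × 0.06 × 0.19 × 0.1 = 110.9106 MJ
Total at Bobcat: 2966.736 + 110.9106 = 3077.6466 MJ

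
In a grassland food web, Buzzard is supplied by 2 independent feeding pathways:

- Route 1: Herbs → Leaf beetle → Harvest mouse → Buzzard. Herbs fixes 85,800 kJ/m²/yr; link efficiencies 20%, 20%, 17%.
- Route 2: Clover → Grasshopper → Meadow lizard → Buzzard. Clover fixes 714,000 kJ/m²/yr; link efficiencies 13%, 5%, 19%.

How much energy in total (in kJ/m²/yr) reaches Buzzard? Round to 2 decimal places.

1465.23 kJ/m²/yr

Route 1: 85800 × 0.2 × 0.2 × 0.17 = 583.44 kJ/m²/yr
Route 2: 714000 × 0.13 × 0.05 × 0.19 = 881.79 kJ/m²/yr
Total at Buzzard: 583.44 + 881.79 = 1465.23 kJ/m²/yr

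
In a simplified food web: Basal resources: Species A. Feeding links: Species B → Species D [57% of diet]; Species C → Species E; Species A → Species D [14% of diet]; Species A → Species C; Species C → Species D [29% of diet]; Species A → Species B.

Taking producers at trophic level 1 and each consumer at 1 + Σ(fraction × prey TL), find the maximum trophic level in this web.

Species B: 1 + 1 = 2
Species C: 1 + 1 = 2
Species D: 1 + (0.57×2 + 0.14×1 + 0.29×2) = 2.86
Species E: 1 + 2 = 3

3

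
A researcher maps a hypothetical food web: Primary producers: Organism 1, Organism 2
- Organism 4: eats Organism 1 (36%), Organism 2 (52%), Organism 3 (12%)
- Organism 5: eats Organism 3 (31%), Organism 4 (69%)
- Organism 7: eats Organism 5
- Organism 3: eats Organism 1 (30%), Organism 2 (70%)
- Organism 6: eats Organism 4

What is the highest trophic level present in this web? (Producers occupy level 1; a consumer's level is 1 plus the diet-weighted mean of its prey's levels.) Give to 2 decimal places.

Organism 3: 1 + (0.3×1 + 0.7×1) = 2
Organism 4: 1 + (0.36×1 + 0.52×1 + 0.12×2) = 2.12
Organism 5: 1 + (0.31×2 + 0.69×2.12) = 3.0828
Organism 6: 1 + 2.12 = 3.12
Organism 7: 1 + 3.0828 = 4.0828

4.08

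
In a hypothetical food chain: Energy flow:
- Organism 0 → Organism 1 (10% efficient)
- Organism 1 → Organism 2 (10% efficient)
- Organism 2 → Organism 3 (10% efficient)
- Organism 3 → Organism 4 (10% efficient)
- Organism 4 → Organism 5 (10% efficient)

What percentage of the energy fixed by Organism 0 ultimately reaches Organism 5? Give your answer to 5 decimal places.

Product of link efficiencies: 0.1 × 0.1 × 0.1 × 0.1 × 0.1 = 0.00001
As a percentage: 0.00001 × 100 = 0.00100%

0.00100%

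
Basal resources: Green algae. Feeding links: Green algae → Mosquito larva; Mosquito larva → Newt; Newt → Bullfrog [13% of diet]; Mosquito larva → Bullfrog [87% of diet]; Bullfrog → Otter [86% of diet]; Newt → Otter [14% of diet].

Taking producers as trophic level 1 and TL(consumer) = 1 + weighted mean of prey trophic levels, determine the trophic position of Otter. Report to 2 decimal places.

4.11

Mosquito larva: 1 + 1 = 2
Newt: 1 + 2 = 3
Bullfrog: 1 + (0.13×3 + 0.87×2) = 3.13
Otter: 1 + (0.86×3.13 + 0.14×3) = 4.1118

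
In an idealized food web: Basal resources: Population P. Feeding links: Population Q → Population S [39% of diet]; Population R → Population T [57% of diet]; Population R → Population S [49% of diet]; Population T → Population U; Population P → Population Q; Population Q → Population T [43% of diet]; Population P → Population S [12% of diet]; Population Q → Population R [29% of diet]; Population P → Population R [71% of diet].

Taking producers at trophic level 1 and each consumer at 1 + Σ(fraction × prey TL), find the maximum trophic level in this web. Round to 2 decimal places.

4.17

Population Q: 1 + 1 = 2
Population R: 1 + (0.29×2 + 0.71×1) = 2.29
Population S: 1 + (0.12×1 + 0.39×2 + 0.49×2.29) = 3.0221
Population T: 1 + (0.57×2.29 + 0.43×2) = 3.1653
Population U: 1 + 3.1653 = 4.1653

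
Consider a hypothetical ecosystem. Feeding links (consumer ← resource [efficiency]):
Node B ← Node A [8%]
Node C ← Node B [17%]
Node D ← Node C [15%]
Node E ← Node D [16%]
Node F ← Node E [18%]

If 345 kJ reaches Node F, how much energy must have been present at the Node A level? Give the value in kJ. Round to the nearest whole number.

Cumulative transfer efficiency: 0.08 × 0.17 × 0.15 × 0.16 × 0.18 = 0.000058752
Node A energy = 345 / 0.000058752 = 5872141 kJ

5872141 kJ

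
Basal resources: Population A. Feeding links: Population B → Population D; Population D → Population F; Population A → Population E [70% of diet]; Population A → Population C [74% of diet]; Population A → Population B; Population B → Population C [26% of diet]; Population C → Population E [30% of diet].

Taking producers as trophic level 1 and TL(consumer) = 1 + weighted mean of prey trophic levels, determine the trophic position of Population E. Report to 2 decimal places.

2.38

Population B: 1 + 1 = 2
Population C: 1 + (0.26×2 + 0.74×1) = 2.26
Population D: 1 + 2 = 3
Population E: 1 + (0.7×1 + 0.3×2.26) = 2.378
Population F: 1 + 3 = 4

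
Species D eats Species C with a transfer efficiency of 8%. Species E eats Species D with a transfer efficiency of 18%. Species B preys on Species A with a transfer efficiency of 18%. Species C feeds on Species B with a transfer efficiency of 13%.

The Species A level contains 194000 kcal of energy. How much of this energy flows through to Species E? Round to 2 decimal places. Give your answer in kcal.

Species B: 194000 × 0.18 = 34920 kcal
Species C: 34920 × 0.13 = 4539.6 kcal
Species D: 4539.6 × 0.08 = 363.168 kcal
Species E: 363.168 × 0.18 = 65.37024 kcal

65.37 kcal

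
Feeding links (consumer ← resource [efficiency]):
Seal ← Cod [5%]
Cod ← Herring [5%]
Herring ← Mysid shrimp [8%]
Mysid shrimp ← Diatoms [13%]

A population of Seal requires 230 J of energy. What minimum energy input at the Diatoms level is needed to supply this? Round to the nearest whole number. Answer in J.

Cumulative transfer efficiency: 0.13 × 0.08 × 0.05 × 0.05 = 0.000026
Diatoms energy = 230 / 0.000026 = 8846154 J

8846154 J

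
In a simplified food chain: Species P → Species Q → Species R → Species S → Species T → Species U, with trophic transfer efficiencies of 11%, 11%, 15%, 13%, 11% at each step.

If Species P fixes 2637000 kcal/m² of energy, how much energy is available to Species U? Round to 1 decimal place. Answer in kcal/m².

68.4 kcal/m²

Species Q: 2637000 × 0.11 = 290070 kcal/m²
Species R: 290070 × 0.11 = 31907.7 kcal/m²
Species S: 31907.7 × 0.15 = 4786.155 kcal/m²
Species T: 4786.155 × 0.13 = 622.20015 kcal/m²
Species U: 622.20015 × 0.11 = 68.4420165 kcal/m²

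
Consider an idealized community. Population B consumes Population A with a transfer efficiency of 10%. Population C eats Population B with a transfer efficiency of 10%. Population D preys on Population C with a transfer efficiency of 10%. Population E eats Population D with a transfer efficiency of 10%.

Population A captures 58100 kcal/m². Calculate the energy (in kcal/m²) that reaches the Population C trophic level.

Population B: 58100 × 0.1 = 5810 kcal/m²
Population C: 5810 × 0.1 = 581 kcal/m²

581 kcal/m²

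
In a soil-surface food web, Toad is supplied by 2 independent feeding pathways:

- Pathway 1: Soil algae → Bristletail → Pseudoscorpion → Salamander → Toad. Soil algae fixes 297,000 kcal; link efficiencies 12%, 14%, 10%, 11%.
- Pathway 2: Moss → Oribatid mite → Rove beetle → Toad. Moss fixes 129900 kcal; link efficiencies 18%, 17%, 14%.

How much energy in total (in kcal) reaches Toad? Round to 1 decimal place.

611.4 kcal

Pathway 1: 297000 × 0.12 × 0.14 × 0.1 × 0.11 = 54.8856 kcal
Pathway 2: 129900 × 0.18 × 0.17 × 0.14 = 556.4916 kcal
Total at Toad: 54.8856 + 556.4916 = 611.3772 kcal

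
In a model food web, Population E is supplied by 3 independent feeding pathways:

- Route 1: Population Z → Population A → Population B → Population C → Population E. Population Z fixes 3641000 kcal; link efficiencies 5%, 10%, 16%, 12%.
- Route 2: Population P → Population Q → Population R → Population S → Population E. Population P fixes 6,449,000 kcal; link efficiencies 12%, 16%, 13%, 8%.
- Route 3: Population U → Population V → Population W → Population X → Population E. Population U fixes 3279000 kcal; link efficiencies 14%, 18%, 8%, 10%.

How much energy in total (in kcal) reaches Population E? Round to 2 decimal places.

Route 1: 3641000 × 0.05 × 0.1 × 0.16 × 0.12 = 349.536 kcal
Route 2: 6449000 × 0.12 × 0.16 × 0.13 × 0.08 = 1287.73632 kcal
Route 3: 3279000 × 0.14 × 0.18 × 0.08 × 0.1 = 661.0464 kcal
Total at Population E: 349.536 + 1287.73632 + 661.0464 = 2298.31872 kcal

2298.32 kcal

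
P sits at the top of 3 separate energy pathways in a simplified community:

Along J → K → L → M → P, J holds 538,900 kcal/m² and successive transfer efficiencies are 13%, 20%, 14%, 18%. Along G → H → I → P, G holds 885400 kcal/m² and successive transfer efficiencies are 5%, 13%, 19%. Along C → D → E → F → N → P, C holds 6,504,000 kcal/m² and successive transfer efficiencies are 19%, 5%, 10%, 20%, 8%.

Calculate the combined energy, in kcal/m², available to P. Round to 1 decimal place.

Via J: 538900 × 0.13 × 0.2 × 0.14 × 0.18 = 353.08728 kcal/m²
Via G: 885400 × 0.05 × 0.13 × 0.19 = 1093.469 kcal/m²
Via C: 6504000 × 0.19 × 0.05 × 0.1 × 0.2 × 0.08 = 98.8608 kcal/m²
Total at P: 353.08728 + 1093.469 + 98.8608 = 1545.41708 kcal/m²

1545.4 kcal/m²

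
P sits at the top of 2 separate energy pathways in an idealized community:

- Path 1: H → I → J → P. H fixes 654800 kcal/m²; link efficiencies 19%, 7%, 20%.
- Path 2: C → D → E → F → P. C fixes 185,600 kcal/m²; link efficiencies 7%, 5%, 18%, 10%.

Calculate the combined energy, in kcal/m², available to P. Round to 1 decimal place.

1753.5 kcal/m²

Path 1: 654800 × 0.19 × 0.07 × 0.2 = 1741.768 kcal/m²
Path 2: 185600 × 0.07 × 0.05 × 0.18 × 0.1 = 11.6928 kcal/m²
Total at P: 1741.768 + 11.6928 = 1753.4608 kcal/m²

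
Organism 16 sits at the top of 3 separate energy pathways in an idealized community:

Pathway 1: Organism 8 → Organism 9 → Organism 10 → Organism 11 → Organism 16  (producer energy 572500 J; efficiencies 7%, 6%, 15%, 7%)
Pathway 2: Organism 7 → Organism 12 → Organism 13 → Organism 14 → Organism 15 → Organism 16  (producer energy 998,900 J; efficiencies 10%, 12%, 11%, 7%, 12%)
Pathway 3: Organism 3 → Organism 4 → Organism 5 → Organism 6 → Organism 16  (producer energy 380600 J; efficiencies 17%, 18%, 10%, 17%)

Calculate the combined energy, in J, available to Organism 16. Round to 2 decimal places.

234.31 J

Pathway 1: 572500 × 0.07 × 0.06 × 0.15 × 0.07 = 25.24725 J
Pathway 2: 998900 × 0.1 × 0.12 × 0.11 × 0.07 × 0.12 = 11.0758032 J
Pathway 3: 380600 × 0.17 × 0.18 × 0.1 × 0.17 = 197.98812 J
Total at Organism 16: 25.24725 + 11.0758032 + 197.98812 = 234.3111732 J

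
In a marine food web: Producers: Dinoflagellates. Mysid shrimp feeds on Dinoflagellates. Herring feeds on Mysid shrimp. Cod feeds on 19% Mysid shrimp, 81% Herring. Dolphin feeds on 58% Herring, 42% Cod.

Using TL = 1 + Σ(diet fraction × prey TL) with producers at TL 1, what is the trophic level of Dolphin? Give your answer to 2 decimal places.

Mysid shrimp: 1 + 1 = 2
Herring: 1 + 2 = 3
Cod: 1 + (0.19×2 + 0.81×3) = 3.81
Dolphin: 1 + (0.58×3 + 0.42×3.81) = 4.3402

4.34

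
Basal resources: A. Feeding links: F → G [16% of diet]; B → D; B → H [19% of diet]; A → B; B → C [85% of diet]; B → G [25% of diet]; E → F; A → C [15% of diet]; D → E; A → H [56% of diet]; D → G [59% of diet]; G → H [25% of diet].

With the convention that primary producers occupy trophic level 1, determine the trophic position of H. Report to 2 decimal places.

B: 1 + 1 = 2
C: 1 + (0.15×1 + 0.85×2) = 2.85
D: 1 + 2 = 3
E: 1 + 3 = 4
F: 1 + 4 = 5
G: 1 + (0.25×2 + 0.16×5 + 0.59×3) = 4.07
H: 1 + (0.25×4.07 + 0.19×2 + 0.56×1) = 2.9575

2.96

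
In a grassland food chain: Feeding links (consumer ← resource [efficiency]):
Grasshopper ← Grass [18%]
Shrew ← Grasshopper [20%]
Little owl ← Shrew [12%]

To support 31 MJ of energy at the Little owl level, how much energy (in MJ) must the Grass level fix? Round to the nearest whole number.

Cumulative transfer efficiency: 0.18 × 0.2 × 0.12 = 0.00432
Grass energy = 31 / 0.00432 = 7176 MJ

7176 MJ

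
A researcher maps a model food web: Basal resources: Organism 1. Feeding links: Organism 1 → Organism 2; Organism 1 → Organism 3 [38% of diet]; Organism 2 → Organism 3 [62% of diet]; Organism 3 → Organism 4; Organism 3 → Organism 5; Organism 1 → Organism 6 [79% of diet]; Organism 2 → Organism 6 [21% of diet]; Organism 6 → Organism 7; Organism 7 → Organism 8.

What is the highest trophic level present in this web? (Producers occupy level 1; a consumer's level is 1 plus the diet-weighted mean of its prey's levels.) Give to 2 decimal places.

Organism 2: 1 + 1 = 2
Organism 3: 1 + (0.38×1 + 0.62×2) = 2.62
Organism 4: 1 + 2.62 = 3.62
Organism 5: 1 + 2.62 = 3.62
Organism 6: 1 + (0.79×1 + 0.21×2) = 2.21
Organism 7: 1 + 2.21 = 3.21
Organism 8: 1 + 3.21 = 4.21

4.21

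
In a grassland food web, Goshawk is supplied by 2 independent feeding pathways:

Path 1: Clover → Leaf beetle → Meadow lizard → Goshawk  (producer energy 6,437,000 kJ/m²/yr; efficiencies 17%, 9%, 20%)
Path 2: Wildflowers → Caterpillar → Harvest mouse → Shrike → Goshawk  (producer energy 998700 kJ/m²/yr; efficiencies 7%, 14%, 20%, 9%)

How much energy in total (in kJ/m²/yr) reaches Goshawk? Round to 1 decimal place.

19873.4 kJ/m²/yr

Path 1: 6437000 × 0.17 × 0.09 × 0.2 = 19697.22 kJ/m²/yr
Path 2: 998700 × 0.07 × 0.14 × 0.2 × 0.09 = 176.17068 kJ/m²/yr
Total at Goshawk: 19697.22 + 176.17068 = 19873.39068 kJ/m²/yr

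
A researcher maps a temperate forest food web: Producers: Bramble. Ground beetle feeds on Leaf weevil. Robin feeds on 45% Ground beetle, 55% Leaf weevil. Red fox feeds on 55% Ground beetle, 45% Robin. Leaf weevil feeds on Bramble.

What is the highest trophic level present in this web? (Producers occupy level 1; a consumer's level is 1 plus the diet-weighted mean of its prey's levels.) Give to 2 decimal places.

4.20

Leaf weevil: 1 + 1 = 2
Ground beetle: 1 + 2 = 3
Robin: 1 + (0.45×3 + 0.55×2) = 3.45
Red fox: 1 + (0.55×3 + 0.45×3.45) = 4.2025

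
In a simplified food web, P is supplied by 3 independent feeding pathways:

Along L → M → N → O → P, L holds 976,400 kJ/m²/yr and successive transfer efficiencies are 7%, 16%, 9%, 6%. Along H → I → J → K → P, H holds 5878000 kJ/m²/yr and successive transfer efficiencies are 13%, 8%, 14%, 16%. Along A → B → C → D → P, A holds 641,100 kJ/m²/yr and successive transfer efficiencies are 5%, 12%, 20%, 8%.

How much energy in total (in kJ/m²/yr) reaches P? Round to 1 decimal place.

1489.9 kJ/m²/yr

Via L: 976400 × 0.07 × 0.16 × 0.09 × 0.06 = 59.052672 kJ/m²/yr
Via H: 5878000 × 0.13 × 0.08 × 0.14 × 0.16 = 1369.33888 kJ/m²/yr
Via A: 641100 × 0.05 × 0.12 × 0.2 × 0.08 = 61.5456 kJ/m²/yr
Total at P: 59.052672 + 1369.33888 + 61.5456 = 1489.937152 kJ/m²/yr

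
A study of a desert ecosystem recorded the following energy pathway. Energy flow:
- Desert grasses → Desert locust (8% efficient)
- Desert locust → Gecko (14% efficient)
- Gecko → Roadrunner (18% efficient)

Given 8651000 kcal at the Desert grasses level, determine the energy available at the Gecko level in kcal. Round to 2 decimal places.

96891.20 kcal

Desert locust: 8651000 × 0.08 = 692080 kcal
Gecko: 692080 × 0.14 = 96891.2 kcal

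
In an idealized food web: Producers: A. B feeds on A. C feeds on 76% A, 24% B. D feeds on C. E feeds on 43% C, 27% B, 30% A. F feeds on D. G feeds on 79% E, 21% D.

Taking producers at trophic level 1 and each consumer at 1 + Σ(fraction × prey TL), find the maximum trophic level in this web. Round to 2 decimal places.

B: 1 + 1 = 2
C: 1 + (0.76×1 + 0.24×2) = 2.24
D: 1 + 2.24 = 3.24
E: 1 + (0.43×2.24 + 0.27×2 + 0.3×1) = 2.8032
F: 1 + 3.24 = 4.24
G: 1 + (0.79×2.8032 + 0.21×3.24) = 3.894928

4.24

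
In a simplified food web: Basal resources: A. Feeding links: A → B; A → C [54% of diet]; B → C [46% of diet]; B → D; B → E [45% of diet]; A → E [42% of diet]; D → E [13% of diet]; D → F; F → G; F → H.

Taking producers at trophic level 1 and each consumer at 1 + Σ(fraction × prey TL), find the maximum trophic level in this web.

5

B: 1 + 1 = 2
C: 1 + (0.54×1 + 0.46×2) = 2.46
D: 1 + 2 = 3
E: 1 + (0.45×2 + 0.42×1 + 0.13×3) = 2.71
F: 1 + 3 = 4
G: 1 + 4 = 5
H: 1 + 4 = 5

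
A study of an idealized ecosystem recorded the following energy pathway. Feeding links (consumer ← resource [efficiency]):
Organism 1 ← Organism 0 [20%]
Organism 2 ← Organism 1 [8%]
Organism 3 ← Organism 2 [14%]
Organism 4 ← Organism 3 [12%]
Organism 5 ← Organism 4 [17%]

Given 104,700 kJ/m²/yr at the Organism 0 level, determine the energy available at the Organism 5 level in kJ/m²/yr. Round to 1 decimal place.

Organism 1: 104700 × 0.2 = 20940 kJ/m²/yr
Organism 2: 20940 × 0.08 = 1675.2 kJ/m²/yr
Organism 3: 1675.2 × 0.14 = 234.528 kJ/m²/yr
Organism 4: 234.528 × 0.12 = 28.14336 kJ/m²/yr
Organism 5: 28.14336 × 0.17 = 4.7843712 kJ/m²/yr

4.8 kJ/m²/yr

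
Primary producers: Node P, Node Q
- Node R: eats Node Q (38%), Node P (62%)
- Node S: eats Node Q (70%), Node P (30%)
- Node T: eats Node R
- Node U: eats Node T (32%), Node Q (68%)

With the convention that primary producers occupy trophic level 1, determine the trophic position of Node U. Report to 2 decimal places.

2.64

Node R: 1 + (0.38×1 + 0.62×1) = 2
Node S: 1 + (0.7×1 + 0.3×1) = 2
Node T: 1 + 2 = 3
Node U: 1 + (0.32×3 + 0.68×1) = 2.64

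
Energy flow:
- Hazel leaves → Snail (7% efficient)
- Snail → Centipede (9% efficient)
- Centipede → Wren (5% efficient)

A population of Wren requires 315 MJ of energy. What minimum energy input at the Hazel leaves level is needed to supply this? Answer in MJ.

Cumulative transfer efficiency: 0.07 × 0.09 × 0.05 = 0.000315
Hazel leaves energy = 315 / 0.000315 = 1000000 MJ

1000000 MJ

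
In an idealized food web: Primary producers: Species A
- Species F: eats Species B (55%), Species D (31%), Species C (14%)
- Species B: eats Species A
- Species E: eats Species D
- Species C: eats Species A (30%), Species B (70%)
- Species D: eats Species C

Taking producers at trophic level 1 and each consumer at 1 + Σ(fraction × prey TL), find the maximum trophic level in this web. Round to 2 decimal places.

Species B: 1 + 1 = 2
Species C: 1 + (0.3×1 + 0.7×2) = 2.7
Species D: 1 + 2.7 = 3.7
Species E: 1 + 3.7 = 4.7
Species F: 1 + (0.55×2 + 0.31×3.7 + 0.14×2.7) = 3.625

4.70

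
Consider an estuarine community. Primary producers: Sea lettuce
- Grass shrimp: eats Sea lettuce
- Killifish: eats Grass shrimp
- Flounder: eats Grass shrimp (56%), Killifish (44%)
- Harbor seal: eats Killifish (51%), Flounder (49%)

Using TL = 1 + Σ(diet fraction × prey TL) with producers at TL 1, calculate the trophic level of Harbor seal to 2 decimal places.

4.22

Grass shrimp: 1 + 1 = 2
Killifish: 1 + 2 = 3
Flounder: 1 + (0.56×2 + 0.44×3) = 3.44
Harbor seal: 1 + (0.51×3 + 0.49×3.44) = 4.2156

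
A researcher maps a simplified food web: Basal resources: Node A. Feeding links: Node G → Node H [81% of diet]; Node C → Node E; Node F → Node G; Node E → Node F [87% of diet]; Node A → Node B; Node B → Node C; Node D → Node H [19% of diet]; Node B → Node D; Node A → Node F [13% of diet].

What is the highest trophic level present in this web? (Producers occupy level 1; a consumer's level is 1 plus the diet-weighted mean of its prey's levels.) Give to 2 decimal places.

6.11

Node B: 1 + 1 = 2
Node C: 1 + 2 = 3
Node D: 1 + 2 = 3
Node E: 1 + 3 = 4
Node F: 1 + (0.13×1 + 0.87×4) = 4.61
Node G: 1 + 4.61 = 5.61
Node H: 1 + (0.81×5.61 + 0.19×3) = 6.1141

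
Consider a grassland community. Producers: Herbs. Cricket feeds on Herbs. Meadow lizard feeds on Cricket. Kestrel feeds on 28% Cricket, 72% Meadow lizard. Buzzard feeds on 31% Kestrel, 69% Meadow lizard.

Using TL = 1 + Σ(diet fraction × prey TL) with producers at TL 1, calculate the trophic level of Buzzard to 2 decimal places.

4.22

Cricket: 1 + 1 = 2
Meadow lizard: 1 + 2 = 3
Kestrel: 1 + (0.28×2 + 0.72×3) = 3.72
Buzzard: 1 + (0.31×3.72 + 0.69×3) = 4.2232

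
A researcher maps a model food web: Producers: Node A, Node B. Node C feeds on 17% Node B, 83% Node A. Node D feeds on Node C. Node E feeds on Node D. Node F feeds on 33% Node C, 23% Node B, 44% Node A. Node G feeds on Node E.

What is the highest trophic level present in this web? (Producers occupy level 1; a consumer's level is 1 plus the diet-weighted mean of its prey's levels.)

Node C: 1 + (0.17×1 + 0.83×1) = 2
Node D: 1 + 2 = 3
Node E: 1 + 3 = 4
Node F: 1 + (0.33×2 + 0.23×1 + 0.44×1) = 2.33
Node G: 1 + 4 = 5

5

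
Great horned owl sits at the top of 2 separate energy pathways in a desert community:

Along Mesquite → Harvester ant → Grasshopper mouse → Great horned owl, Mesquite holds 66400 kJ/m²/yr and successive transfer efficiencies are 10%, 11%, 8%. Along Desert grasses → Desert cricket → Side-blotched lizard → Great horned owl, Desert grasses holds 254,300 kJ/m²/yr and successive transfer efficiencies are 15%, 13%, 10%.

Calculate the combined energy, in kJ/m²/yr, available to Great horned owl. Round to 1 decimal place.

554.3 kJ/m²/yr

Via Mesquite: 66400 × 0.1 × 0.11 × 0.08 = 58.432 kJ/m²/yr
Via Desert grasses: 254300 × 0.15 × 0.13 × 0.1 = 495.885 kJ/m²/yr
Total at Great horned owl: 58.432 + 495.885 = 554.317 kJ/m²/yr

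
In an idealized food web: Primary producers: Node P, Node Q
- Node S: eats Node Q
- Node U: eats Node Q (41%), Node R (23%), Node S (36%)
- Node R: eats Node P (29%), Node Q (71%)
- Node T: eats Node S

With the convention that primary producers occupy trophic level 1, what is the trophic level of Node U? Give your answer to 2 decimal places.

Node R: 1 + (0.29×1 + 0.71×1) = 2
Node S: 1 + 1 = 2
Node T: 1 + 2 = 3
Node U: 1 + (0.41×1 + 0.23×2 + 0.36×2) = 2.59

2.59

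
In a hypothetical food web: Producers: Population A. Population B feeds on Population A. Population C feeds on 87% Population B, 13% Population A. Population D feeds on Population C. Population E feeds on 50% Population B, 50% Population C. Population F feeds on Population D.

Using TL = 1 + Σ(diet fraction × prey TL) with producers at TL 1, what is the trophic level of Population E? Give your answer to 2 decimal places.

Population B: 1 + 1 = 2
Population C: 1 + (0.87×2 + 0.13×1) = 2.87
Population D: 1 + 2.87 = 3.87
Population E: 1 + (0.5×2 + 0.5×2.87) = 3.435
Population F: 1 + 3.87 = 4.87

3.44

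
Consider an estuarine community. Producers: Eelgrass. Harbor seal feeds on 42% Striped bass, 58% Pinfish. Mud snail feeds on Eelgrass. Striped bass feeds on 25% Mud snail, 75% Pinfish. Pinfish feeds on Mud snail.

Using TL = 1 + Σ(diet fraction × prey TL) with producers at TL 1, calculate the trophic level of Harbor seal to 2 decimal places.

Mud snail: 1 + 1 = 2
Pinfish: 1 + 2 = 3
Striped bass: 1 + (0.25×2 + 0.75×3) = 3.75
Harbor seal: 1 + (0.42×3.75 + 0.58×3) = 4.315

4.32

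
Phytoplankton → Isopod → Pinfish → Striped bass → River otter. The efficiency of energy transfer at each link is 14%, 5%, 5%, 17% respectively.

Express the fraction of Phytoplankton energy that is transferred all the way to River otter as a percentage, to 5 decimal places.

0.00595%

Product of link efficiencies: 0.14 × 0.05 × 0.05 × 0.17 = 0.0000595
As a percentage: 0.0000595 × 100 = 0.00595%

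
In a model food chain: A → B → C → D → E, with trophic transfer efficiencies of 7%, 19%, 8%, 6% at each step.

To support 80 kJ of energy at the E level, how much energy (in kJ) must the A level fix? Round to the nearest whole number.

1253133 kJ

Cumulative transfer efficiency: 0.07 × 0.19 × 0.08 × 0.06 = 0.00006384
A energy = 80 / 0.00006384 = 1253133 kJ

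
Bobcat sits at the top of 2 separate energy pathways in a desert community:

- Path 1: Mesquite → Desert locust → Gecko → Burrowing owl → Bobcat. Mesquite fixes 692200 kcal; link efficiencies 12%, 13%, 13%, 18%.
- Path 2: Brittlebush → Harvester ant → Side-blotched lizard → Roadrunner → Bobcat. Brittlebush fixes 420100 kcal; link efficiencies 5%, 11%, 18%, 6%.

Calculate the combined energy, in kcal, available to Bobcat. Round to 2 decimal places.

Path 1: 692200 × 0.12 × 0.13 × 0.13 × 0.18 = 252.680688 kcal
Path 2: 420100 × 0.05 × 0.11 × 0.18 × 0.06 = 24.95394 kcal
Total at Bobcat: 252.680688 + 24.95394 = 277.634628 kcal

277.63 kcal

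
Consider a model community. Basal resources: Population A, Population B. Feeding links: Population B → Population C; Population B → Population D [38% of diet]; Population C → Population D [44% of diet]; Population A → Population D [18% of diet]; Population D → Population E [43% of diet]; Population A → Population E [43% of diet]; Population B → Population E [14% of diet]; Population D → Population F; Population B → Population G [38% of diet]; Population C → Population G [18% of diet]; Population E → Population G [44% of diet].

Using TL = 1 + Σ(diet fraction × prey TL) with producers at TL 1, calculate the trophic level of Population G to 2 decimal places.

2.89

Population C: 1 + 1 = 2
Population D: 1 + (0.38×1 + 0.44×2 + 0.18×1) = 2.44
Population E: 1 + (0.43×2.44 + 0.43×1 + 0.14×1) = 2.6192
Population F: 1 + 2.44 = 3.44
Population G: 1 + (0.38×1 + 0.18×2 + 0.44×2.6192) = 2.892448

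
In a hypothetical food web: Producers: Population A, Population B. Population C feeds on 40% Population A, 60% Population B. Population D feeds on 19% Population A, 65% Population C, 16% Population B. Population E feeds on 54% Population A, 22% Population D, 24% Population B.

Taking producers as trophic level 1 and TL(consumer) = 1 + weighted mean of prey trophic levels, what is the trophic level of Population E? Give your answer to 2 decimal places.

Population C: 1 + (0.4×1 + 0.6×1) = 2
Population D: 1 + (0.19×1 + 0.65×2 + 0.16×1) = 2.65
Population E: 1 + (0.54×1 + 0.22×2.65 + 0.24×1) = 2.363

2.36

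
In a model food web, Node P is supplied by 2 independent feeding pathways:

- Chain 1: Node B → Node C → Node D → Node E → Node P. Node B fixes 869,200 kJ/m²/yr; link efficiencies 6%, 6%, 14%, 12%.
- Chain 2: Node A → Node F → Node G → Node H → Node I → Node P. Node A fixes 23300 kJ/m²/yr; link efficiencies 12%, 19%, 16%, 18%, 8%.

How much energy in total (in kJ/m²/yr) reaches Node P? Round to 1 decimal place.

53.8 kJ/m²/yr

Chain 1: 869200 × 0.06 × 0.06 × 0.14 × 0.12 = 52.569216 kJ/m²/yr
Chain 2: 23300 × 0.12 × 0.19 × 0.16 × 0.18 × 0.08 = 1.22397696 kJ/m²/yr
Total at Node P: 52.569216 + 1.22397696 = 53.79319296 kJ/m²/yr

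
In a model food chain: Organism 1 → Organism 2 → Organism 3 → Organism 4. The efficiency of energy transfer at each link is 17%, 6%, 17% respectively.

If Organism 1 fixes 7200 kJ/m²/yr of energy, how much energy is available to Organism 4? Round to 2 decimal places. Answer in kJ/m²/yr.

12.48 kJ/m²/yr

Organism 2: 7200 × 0.17 = 1224 kJ/m²/yr
Organism 3: 1224 × 0.06 = 73.44 kJ/m²/yr
Organism 4: 73.44 × 0.17 = 12.4848 kJ/m²/yr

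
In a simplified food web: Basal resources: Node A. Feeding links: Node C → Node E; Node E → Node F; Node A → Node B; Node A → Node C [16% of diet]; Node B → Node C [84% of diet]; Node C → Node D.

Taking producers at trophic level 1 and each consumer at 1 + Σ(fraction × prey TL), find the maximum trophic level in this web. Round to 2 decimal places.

Node B: 1 + 1 = 2
Node C: 1 + (0.16×1 + 0.84×2) = 2.84
Node D: 1 + 2.84 = 3.84
Node E: 1 + 2.84 = 3.84
Node F: 1 + 3.84 = 4.84

4.84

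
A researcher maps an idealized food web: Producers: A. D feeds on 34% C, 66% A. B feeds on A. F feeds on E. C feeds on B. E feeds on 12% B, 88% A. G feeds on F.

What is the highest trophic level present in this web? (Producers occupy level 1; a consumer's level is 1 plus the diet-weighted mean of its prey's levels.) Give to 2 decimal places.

B: 1 + 1 = 2
C: 1 + 2 = 3
D: 1 + (0.34×3 + 0.66×1) = 2.68
E: 1 + (0.12×2 + 0.88×1) = 2.12
F: 1 + 2.12 = 3.12
G: 1 + 3.12 = 4.12

4.12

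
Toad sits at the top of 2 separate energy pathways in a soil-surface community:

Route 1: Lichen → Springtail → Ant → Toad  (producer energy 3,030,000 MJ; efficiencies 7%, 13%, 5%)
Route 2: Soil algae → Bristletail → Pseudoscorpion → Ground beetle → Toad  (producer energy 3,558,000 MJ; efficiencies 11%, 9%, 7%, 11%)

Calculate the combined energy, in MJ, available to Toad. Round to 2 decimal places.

1649.88 MJ

Route 1: 3030000 × 0.07 × 0.13 × 0.05 = 1378.65 MJ
Route 2: 3558000 × 0.11 × 0.09 × 0.07 × 0.11 = 271.22634 MJ
Total at Toad: 1378.65 + 271.22634 = 1649.87634 MJ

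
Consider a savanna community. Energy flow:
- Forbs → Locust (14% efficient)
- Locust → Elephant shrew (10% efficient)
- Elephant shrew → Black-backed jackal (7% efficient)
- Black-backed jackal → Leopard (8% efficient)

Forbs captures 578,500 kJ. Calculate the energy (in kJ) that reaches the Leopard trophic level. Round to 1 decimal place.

Locust: 578500 × 0.14 = 80990 kJ
Elephant shrew: 80990 × 0.1 = 8099 kJ
Black-backed jackal: 8099 × 0.07 = 566.93 kJ
Leopard: 566.93 × 0.08 = 45.3544 kJ

45.4 kJ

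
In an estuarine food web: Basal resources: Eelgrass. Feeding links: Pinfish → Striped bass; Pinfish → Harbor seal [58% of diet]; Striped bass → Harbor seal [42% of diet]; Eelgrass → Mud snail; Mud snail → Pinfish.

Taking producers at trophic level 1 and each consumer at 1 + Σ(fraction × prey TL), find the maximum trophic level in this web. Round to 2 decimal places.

Mud snail: 1 + 1 = 2
Pinfish: 1 + 2 = 3
Striped bass: 1 + 3 = 4
Harbor seal: 1 + (0.58×3 + 0.42×4) = 4.42

4.42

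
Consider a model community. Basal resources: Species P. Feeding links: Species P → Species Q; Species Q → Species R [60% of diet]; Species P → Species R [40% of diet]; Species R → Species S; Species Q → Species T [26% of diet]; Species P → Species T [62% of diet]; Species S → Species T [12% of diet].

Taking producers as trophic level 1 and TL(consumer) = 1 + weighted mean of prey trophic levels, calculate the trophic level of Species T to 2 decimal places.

2.57

Species Q: 1 + 1 = 2
Species R: 1 + (0.6×2 + 0.4×1) = 2.6
Species S: 1 + 2.6 = 3.6
Species T: 1 + (0.26×2 + 0.62×1 + 0.12×3.6) = 2.572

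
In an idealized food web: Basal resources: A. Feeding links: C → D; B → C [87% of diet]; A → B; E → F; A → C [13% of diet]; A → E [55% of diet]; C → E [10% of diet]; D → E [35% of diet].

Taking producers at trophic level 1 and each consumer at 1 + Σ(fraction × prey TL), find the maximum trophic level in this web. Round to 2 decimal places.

B: 1 + 1 = 2
C: 1 + (0.87×2 + 0.13×1) = 2.87
D: 1 + 2.87 = 3.87
E: 1 + (0.55×1 + 0.1×2.87 + 0.35×3.87) = 3.1915
F: 1 + 3.1915 = 4.1915

4.19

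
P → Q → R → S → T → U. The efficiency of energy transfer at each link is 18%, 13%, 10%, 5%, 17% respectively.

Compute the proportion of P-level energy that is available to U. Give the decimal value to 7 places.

0.0000199

Product of link efficiencies: 0.18 × 0.13 × 0.1 × 0.05 × 0.17 = 0.00001989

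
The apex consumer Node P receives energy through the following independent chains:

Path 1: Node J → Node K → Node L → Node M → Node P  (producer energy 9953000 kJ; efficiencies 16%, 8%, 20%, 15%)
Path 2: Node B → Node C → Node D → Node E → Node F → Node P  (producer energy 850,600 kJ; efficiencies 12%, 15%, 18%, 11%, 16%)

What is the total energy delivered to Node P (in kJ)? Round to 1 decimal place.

Path 1: 9953000 × 0.16 × 0.08 × 0.2 × 0.15 = 3821.952 kJ
Path 2: 850600 × 0.12 × 0.15 × 0.18 × 0.11 × 0.16 = 48.5046144 kJ
Total at Node P: 3821.952 + 48.5046144 = 3870.4566144 kJ

3870.5 kJ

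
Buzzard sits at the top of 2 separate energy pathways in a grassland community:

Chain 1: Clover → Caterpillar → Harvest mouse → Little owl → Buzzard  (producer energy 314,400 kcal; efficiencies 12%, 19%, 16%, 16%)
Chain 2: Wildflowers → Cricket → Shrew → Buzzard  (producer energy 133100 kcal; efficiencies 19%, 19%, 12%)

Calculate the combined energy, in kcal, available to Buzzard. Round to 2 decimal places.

760.10 kcal

Chain 1: 314400 × 0.12 × 0.19 × 0.16 × 0.16 = 183.508992 kcal
Chain 2: 133100 × 0.19 × 0.19 × 0.12 = 576.5892 kcal
Total at Buzzard: 183.508992 + 576.5892 = 760.098192 kcal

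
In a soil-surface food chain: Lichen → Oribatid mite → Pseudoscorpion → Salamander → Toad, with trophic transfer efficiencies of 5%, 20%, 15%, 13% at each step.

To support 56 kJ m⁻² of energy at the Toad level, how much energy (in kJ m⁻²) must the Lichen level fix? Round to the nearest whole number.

Cumulative transfer efficiency: 0.05 × 0.2 × 0.15 × 0.13 = 0.000195
Lichen energy = 56 / 0.000195 = 287179 kJ m⁻²

287179 kJ m⁻²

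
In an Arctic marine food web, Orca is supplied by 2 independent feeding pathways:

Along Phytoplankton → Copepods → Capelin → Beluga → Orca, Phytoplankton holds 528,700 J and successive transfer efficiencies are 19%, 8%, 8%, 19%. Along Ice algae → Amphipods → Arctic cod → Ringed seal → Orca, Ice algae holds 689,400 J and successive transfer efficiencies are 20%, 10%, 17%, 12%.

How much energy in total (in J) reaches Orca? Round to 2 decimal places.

403.43 J

Via Phytoplankton: 528700 × 0.19 × 0.08 × 0.08 × 0.19 = 122.150848 J
Via Ice algae: 689400 × 0.2 × 0.1 × 0.17 × 0.12 = 281.2752 J
Total at Orca: 122.150848 + 281.2752 = 403.426048 J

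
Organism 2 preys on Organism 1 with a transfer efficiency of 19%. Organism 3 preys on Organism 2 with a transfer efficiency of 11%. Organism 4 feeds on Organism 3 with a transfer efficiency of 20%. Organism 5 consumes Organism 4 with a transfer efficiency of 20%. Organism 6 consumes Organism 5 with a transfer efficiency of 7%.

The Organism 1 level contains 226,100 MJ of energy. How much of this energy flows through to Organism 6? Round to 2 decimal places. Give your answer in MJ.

13.23 MJ

Organism 2: 226100 × 0.19 = 42959 MJ
Organism 3: 42959 × 0.11 = 4725.49 MJ
Organism 4: 4725.49 × 0.2 = 945.098 MJ
Organism 5: 945.098 × 0.2 = 189.0196 MJ
Organism 6: 189.0196 × 0.07 = 13.231372 MJ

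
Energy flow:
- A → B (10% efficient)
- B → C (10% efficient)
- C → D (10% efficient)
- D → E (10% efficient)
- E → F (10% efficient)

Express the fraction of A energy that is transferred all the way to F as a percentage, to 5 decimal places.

Product of link efficiencies: 0.1 × 0.1 × 0.1 × 0.1 × 0.1 = 0.00001
As a percentage: 0.00001 × 100 = 0.00100%

0.00100%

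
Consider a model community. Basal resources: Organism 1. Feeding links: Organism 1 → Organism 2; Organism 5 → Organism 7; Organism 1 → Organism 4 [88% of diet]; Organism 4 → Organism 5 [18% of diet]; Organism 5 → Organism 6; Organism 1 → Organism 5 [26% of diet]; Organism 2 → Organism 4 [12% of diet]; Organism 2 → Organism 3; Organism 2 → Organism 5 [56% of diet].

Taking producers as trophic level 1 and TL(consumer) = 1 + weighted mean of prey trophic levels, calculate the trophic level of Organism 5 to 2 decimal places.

2.76

Organism 2: 1 + 1 = 2
Organism 3: 1 + 2 = 3
Organism 4: 1 + (0.12×2 + 0.88×1) = 2.12
Organism 5: 1 + (0.56×2 + 0.26×1 + 0.18×2.12) = 2.7616
Organism 6: 1 + 2.7616 = 3.7616
Organism 7: 1 + 2.7616 = 3.7616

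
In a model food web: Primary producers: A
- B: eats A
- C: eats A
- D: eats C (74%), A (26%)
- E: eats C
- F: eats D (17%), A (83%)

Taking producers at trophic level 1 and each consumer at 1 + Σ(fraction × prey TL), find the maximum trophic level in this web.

3

B: 1 + 1 = 2
C: 1 + 1 = 2
D: 1 + (0.74×2 + 0.26×1) = 2.74
E: 1 + 2 = 3
F: 1 + (0.17×2.74 + 0.83×1) = 2.2958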